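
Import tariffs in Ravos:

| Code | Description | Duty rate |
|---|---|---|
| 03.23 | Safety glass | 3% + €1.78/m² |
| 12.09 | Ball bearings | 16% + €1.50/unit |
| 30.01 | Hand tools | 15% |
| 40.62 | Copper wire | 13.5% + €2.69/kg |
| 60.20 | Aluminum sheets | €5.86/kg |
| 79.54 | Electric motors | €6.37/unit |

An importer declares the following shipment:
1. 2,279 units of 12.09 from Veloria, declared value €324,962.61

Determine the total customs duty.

Line 1 (12.09, Veloria, 2,279 units, €324,962.61):
Base rate for 12.09 is 16% + €1.50/unit.
Duty = €324,962.61 × 16% + 2,279 × €1.50 = €55,412.52.

€55,412.52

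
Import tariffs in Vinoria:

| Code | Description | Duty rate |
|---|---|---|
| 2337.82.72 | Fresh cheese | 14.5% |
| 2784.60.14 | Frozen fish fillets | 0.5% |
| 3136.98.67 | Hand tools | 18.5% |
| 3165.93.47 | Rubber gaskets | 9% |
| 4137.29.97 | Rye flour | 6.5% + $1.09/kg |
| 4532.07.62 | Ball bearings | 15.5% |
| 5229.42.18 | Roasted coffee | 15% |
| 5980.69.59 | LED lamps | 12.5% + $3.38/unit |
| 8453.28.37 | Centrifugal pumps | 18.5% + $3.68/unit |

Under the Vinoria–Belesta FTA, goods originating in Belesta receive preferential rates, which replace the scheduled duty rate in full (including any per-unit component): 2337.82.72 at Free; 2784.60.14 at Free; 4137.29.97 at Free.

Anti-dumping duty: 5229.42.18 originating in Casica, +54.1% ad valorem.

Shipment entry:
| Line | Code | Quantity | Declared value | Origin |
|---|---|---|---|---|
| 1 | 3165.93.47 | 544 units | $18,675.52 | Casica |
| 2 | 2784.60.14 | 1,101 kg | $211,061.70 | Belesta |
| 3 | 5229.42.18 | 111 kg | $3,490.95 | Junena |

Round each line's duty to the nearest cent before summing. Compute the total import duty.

$2,204.44

Line 1 (3165.93.47, Casica, 544 units, $18,675.52):
Base rate for 3165.93.47 is 9%.
Duty = $18,675.52 × 9% = $1,680.80.
Line 2 (2784.60.14, Belesta, 1,101 kg, $211,061.70):
Base rate for 2784.60.14 is 0.5%.
Origin Belesta qualifies under the Vinoria–Belesta agreement and 2784.60.14 is covered: preferential rate Free applies instead.
Duty = $211,061.70 × 0% = $0.00.
Line 3 (5229.42.18, Junena, 111 kg, $3,490.95):
Base rate for 5229.42.18 is 15%.
The additional-duty order on 5229.42.18 targets Casica, not Junena; it does not apply.
Duty = $3,490.95 × 15% = $523.64.
Total = $1,680.80 + $0.00 + $523.64 = $2,204.44.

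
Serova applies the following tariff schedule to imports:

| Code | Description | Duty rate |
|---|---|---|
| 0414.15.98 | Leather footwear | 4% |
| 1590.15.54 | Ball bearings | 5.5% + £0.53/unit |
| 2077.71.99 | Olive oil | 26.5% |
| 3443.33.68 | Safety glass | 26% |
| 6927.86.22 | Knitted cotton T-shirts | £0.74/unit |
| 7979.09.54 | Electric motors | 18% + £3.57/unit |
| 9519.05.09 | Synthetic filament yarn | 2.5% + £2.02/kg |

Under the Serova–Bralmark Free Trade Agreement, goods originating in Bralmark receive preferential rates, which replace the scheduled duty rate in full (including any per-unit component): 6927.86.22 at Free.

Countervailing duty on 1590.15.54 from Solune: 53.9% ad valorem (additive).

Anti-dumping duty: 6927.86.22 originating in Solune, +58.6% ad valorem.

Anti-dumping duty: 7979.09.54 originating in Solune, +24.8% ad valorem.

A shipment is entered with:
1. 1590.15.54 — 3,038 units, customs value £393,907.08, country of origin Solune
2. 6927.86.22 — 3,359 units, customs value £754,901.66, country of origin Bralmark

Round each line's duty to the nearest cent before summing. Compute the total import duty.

£235,590.95

Line 1 (1590.15.54, Solune, 3,038 units, £393,907.08):
Base rate for 1590.15.54 is 5.5% + £0.53/unit.
Additional duty on 1590.15.54 from Solune: +53.9%. Applied ad valorem rate: 5.5% + 53.9% = 59.4%.
Duty = £393,907.08 × 59.4% + 3,038 × £0.53 = £235,590.95.
Line 2 (6927.86.22, Bralmark, 3,359 units, £754,901.66):
Base rate for 6927.86.22 is £0.74/unit.
Origin Bralmark qualifies under the Serova–Bralmark agreement and 6927.86.22 is covered: preferential rate Free applies instead.
The additional-duty order on 6927.86.22 targets Solune, not Bralmark; it does not apply.
Duty = £754,901.66 × 0% = £0.00.
Total = £235,590.95 + £0.00 = £235,590.95.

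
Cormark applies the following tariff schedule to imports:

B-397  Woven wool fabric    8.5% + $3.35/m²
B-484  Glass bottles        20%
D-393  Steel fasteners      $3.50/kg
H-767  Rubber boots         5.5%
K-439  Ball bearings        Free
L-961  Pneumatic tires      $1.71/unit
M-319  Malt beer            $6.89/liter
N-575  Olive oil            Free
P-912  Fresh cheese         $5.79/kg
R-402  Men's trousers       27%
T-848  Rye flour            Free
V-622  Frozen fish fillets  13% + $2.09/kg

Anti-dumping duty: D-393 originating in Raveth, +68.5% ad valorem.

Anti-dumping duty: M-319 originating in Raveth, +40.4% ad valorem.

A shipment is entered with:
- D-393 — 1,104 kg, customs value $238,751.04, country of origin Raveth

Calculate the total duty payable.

Line 1 (D-393, Raveth, 1,104 kg, $238,751.04):
Base rate for D-393 is $3.50/kg.
Additional duty on D-393 from Raveth: +68.5% ad valorem. Applied ad valorem rate = 68.5%.
Duty = $238,751.04 × 68.5% + 1,104 × $3.50 = $167,408.46.

$167,408.46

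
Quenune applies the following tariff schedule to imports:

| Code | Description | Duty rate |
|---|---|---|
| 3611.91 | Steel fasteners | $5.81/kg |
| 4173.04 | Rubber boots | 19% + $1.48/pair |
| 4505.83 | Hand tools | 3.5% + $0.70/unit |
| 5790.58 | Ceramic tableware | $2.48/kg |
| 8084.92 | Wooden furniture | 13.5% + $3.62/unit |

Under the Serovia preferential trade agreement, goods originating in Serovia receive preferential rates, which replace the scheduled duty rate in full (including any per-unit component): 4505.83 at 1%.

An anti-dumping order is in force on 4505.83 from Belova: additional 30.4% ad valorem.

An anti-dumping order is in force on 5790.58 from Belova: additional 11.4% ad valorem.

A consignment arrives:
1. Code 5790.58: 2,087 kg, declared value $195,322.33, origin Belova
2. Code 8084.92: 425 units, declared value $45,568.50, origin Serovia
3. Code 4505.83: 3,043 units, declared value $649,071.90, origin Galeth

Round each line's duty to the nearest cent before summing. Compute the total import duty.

Line 1 (5790.58, Belova, 2,087 kg, $195,322.33):
Base rate for 5790.58 is $2.48/kg.
Additional duty on 5790.58 from Belova: +11.4% ad valorem. Applied ad valorem rate = 11.4%.
Duty = $195,322.33 × 11.4% + 2,087 × $2.48 = $27,442.51.
Line 2 (8084.92, Serovia, 425 units, $45,568.50):
Base rate for 8084.92 is 13.5% + $3.62/unit.
Origin Serovia is the FTA partner but 8084.92 is not on the preference list; base rate stands.
Duty = $45,568.50 × 13.5% + 425 × $3.62 = $7,690.25.
Line 3 (4505.83, Galeth, 3,043 units, $649,071.90):
Base rate for 4505.83 is 3.5% + $0.70/unit.
4505.83 has an FTA preferential rate, but origin Galeth is not Serovia; base rate stands.
The additional-duty order on 4505.83 targets Belova, not Galeth; it does not apply.
Duty = $649,071.90 × 3.5% + 3,043 × $0.70 = $24,847.62.
Total = $27,442.51 + $7,690.25 + $24,847.62 = $59,980.38.

$59,980.38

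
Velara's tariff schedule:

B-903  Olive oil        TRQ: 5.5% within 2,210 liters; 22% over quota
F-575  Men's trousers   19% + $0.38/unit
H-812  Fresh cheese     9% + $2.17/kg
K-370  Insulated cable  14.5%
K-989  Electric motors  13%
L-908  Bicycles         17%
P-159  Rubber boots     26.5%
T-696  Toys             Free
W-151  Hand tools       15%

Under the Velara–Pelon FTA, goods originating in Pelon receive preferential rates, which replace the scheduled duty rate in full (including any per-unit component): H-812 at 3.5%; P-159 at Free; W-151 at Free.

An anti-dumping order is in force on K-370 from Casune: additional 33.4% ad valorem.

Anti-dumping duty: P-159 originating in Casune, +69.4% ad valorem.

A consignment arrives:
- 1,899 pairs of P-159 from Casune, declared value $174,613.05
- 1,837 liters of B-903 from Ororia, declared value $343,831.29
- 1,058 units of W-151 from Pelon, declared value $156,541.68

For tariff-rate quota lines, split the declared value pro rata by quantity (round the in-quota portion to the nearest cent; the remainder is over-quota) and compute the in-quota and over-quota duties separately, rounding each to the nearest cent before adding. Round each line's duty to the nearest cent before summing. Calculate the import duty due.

Line 1 (P-159, Casune, 1,899 pairs, $174,613.05):
Base rate for P-159 is 26.5%.
P-159 has an FTA preferential rate, but origin Casune is not Pelon; base rate stands.
Additional duty on P-159 from Casune: +69.4%. Applied ad valorem rate: 26.5% + 69.4% = 95.9%.
Duty = $174,613.05 × 95.9% = $167,453.91.
Line 2 (B-903, Ororia, 1,837 liters, $343,831.29):
Code B-903 is under a tariff-rate quota (threshold 2,210 liters). Quantity 1,837 liters is within the quota, so the in-quota rate 5.5% applies to the full value.
Duty = $343,831.29 × 5.5% = $18,910.72.
Line 3 (W-151, Pelon, 1,058 units, $156,541.68):
Base rate for W-151 is 15%.
Origin Pelon qualifies under the Velara–Pelon agreement and W-151 is covered: preferential rate Free applies instead.
Duty = $156,541.68 × 0% = $0.00.
Total = $167,453.91 + $18,910.72 + $0.00 = $186,364.63.

$186,364.63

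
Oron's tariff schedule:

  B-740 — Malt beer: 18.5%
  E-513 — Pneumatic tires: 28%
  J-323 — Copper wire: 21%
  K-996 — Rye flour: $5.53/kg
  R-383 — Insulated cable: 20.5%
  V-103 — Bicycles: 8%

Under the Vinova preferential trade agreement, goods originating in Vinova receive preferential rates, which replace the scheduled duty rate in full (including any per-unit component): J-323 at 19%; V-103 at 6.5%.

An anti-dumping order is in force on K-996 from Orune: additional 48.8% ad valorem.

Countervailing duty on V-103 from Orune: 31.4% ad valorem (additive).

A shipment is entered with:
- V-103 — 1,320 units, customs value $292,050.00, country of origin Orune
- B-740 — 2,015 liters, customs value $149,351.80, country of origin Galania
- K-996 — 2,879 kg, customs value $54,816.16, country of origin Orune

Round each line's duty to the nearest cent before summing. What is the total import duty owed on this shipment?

Line 1 (V-103, Orune, 1,320 units, $292,050.00):
Base rate for V-103 is 8%.
V-103 has an FTA preferential rate, but origin Orune is not Vinova; base rate stands.
Additional duty on V-103 from Orune: +31.4%. Applied ad valorem rate: 8% + 31.4% = 39.4%.
Duty = $292,050.00 × 39.4% = $115,067.70.
Line 2 (B-740, Galania, 2,015 liters, $149,351.80):
Base rate for B-740 is 18.5%.
Duty = $149,351.80 × 18.5% = $27,630.08.
Line 3 (K-996, Orune, 2,879 kg, $54,816.16):
Base rate for K-996 is $5.53/kg.
Additional duty on K-996 from Orune: +48.8% ad valorem. Applied ad valorem rate = 48.8%.
Duty = $54,816.16 × 48.8% + 2,879 × $5.53 = $42,671.16.
Total = $115,067.70 + $27,630.08 + $42,671.16 = $185,368.94.

$185,368.94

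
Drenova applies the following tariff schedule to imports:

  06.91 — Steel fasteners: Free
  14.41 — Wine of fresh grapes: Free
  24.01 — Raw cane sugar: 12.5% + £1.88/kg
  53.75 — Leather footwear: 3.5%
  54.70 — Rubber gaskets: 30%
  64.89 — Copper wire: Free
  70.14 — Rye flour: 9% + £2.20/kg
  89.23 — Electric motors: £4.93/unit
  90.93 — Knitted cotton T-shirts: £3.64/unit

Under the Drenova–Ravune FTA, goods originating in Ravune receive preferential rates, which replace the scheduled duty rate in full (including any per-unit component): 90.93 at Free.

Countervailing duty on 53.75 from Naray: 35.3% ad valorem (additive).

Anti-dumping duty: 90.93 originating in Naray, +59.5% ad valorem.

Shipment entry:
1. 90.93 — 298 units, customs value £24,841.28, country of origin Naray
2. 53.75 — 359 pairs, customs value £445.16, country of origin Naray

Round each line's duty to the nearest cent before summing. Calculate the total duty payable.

Line 1 (90.93, Naray, 298 units, £24,841.28):
Base rate for 90.93 is £3.64/unit.
90.93 has an FTA preferential rate, but origin Naray is not Ravune; base rate stands.
Additional duty on 90.93 from Naray: +59.5% ad valorem. Applied ad valorem rate = 59.5%.
Duty = £24,841.28 × 59.5% + 298 × £3.64 = £15,865.28.
Line 2 (53.75, Naray, 359 pairs, £445.16):
Base rate for 53.75 is 3.5%.
Additional duty on 53.75 from Naray: +35.3%. Applied ad valorem rate: 3.5% + 35.3% = 38.8%.
Duty = £445.16 × 38.8% = £172.72.
Total = £15,865.28 + £172.72 = £16,038.00.

£16,038.00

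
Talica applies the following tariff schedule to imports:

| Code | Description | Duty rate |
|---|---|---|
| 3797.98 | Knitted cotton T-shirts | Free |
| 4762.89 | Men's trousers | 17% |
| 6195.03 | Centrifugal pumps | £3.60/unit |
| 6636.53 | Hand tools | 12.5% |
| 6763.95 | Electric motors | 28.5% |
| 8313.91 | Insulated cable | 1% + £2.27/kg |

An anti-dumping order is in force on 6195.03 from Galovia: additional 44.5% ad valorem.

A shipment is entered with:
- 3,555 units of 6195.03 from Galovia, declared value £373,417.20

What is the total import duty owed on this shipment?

£178,968.65

Line 1 (6195.03, Galovia, 3,555 units, £373,417.20):
Base rate for 6195.03 is £3.60/unit.
Additional duty on 6195.03 from Galovia: +44.5% ad valorem. Applied ad valorem rate = 44.5%.
Duty = £373,417.20 × 44.5% + 3,555 × £3.60 = £178,968.65.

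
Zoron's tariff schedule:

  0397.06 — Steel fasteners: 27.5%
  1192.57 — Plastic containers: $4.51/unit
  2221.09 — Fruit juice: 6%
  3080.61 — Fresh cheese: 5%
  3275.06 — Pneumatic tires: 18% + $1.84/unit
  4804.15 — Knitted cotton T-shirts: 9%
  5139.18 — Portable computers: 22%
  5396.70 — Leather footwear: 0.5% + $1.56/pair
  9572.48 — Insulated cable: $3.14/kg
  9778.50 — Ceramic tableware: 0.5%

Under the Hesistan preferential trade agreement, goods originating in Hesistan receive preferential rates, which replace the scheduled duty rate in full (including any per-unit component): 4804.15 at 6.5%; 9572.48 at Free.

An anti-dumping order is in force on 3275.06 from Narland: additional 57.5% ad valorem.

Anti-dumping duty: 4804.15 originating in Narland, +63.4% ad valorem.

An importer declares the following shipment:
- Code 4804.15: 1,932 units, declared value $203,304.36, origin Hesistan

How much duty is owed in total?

$13,214.78

Line 1 (4804.15, Hesistan, 1,932 units, $203,304.36):
Base rate for 4804.15 is 9%.
Origin Hesistan qualifies under the Zoron–Hesistan agreement and 4804.15 is covered: preferential rate 6.5% applies instead.
The additional-duty order on 4804.15 targets Narland, not Hesistan; it does not apply.
Duty = $203,304.36 × 6.5% = $13,214.78.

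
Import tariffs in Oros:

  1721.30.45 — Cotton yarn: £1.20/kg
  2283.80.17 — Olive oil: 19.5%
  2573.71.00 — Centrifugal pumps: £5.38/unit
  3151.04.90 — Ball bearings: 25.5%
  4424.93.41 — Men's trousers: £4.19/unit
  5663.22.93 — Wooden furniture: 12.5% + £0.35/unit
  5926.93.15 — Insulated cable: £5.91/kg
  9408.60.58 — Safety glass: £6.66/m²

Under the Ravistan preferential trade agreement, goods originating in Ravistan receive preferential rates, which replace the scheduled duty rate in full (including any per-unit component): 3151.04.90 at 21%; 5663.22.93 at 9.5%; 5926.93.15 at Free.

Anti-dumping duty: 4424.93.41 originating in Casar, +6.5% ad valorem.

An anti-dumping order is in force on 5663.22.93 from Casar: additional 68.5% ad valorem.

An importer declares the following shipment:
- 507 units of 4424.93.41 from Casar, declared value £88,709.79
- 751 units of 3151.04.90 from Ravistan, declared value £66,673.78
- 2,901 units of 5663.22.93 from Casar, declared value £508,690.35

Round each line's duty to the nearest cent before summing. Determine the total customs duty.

Line 1 (4424.93.41, Casar, 507 units, £88,709.79):
Base rate for 4424.93.41 is £4.19/unit.
Additional duty on 4424.93.41 from Casar: +6.5% ad valorem. Applied ad valorem rate = 6.5%.
Duty = £88,709.79 × 6.5% + 507 × £4.19 = £7,890.47.
Line 2 (3151.04.90, Ravistan, 751 units, £66,673.78):
Base rate for 3151.04.90 is 25.5%.
Origin Ravistan qualifies under the Oros–Ravistan agreement and 3151.04.90 is covered: preferential rate 21% applies instead.
Duty = £66,673.78 × 21% = £14,001.49.
Line 3 (5663.22.93, Casar, 2,901 units, £508,690.35):
Base rate for 5663.22.93 is 12.5% + £0.35/unit.
5663.22.93 has an FTA preferential rate, but origin Casar is not Ravistan; base rate stands.
Additional duty on 5663.22.93 from Casar: +68.5%. Applied ad valorem rate: 12.5% + 68.5% = 81%.
Duty = £508,690.35 × 81% + 2,901 × £0.35 = £413,054.53.
Total = £7,890.47 + £14,001.49 + £413,054.53 = £434,946.49.

£434,946.49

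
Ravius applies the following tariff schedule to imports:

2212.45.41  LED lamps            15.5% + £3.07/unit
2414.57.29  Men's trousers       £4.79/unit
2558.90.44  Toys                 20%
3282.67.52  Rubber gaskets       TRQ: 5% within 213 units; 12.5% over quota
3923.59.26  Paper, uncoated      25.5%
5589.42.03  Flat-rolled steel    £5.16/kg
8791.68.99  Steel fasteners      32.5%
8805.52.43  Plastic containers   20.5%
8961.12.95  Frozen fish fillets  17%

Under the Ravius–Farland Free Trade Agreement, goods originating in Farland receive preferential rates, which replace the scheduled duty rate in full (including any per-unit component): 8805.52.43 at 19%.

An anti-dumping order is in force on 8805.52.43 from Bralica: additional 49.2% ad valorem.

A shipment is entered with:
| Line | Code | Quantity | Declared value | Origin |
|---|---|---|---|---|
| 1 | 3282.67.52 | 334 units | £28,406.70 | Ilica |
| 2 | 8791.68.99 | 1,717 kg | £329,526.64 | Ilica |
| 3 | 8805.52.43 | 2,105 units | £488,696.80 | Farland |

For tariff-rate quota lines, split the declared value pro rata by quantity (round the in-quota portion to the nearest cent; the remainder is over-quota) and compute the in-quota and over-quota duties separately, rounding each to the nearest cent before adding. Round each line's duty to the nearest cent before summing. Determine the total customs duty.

Line 1 (3282.67.52, Ilica, 334 units, £28,406.70):
Code 3282.67.52 is under a tariff-rate quota (threshold 213 units). In-quota: 213 units at 5%; over-quota: 121 units at 12.5%.
Pro-rata value split: in-quota = £28,406.70 × 213/334 = £18,115.65; over-quota = £28,406.70 − £18,115.65 = £10,291.05.
In-quota duty = £18,115.65 × 5% = £905.78. Over-quota duty = £10,291.05 × 12.5% = £1,286.38.
Line duty = £905.78 + £1,286.38 = £2,192.16.
Line 2 (8791.68.99, Ilica, 1,717 kg, £329,526.64):
Base rate for 8791.68.99 is 32.5%.
Duty = £329,526.64 × 32.5% = £107,096.16.
Line 3 (8805.52.43, Farland, 2,105 units, £488,696.80):
Base rate for 8805.52.43 is 20.5%.
Origin Farland qualifies under the Ravius–Farland agreement and 8805.52.43 is covered: preferential rate 19% applies instead.
The additional-duty order on 8805.52.43 targets Bralica, not Farland; it does not apply.
Duty = £488,696.80 × 19% = £92,852.39.
Total = £2,192.16 + £107,096.16 + £92,852.39 = £202,140.71.

£202,140.71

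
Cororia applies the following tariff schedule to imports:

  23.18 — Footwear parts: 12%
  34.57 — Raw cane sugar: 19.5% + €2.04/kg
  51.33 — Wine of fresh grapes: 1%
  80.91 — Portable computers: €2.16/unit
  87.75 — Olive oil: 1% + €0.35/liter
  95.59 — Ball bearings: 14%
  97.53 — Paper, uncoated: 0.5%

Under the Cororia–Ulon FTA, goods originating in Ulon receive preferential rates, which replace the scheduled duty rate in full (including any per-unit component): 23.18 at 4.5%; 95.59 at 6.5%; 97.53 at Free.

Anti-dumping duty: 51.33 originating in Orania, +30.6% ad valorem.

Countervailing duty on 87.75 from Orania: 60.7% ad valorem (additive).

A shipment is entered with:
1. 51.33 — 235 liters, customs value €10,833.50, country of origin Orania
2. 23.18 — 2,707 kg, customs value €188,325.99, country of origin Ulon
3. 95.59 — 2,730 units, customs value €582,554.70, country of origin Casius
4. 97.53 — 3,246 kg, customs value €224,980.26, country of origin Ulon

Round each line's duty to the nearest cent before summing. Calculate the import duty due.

Line 1 (51.33, Orania, 235 liters, €10,833.50):
Base rate for 51.33 is 1%.
Additional duty on 51.33 from Orania: +30.6%. Applied ad valorem rate: 1% + 30.6% = 31.6%.
Duty = €10,833.50 × 31.6% = €3,423.39.
Line 2 (23.18, Ulon, 2,707 kg, €188,325.99):
Base rate for 23.18 is 12%.
Origin Ulon qualifies under the Cororia–Ulon agreement and 23.18 is covered: preferential rate 4.5% applies instead.
Duty = €188,325.99 × 4.5% = €8,474.67.
Line 3 (95.59, Casius, 2,730 units, €582,554.70):
Base rate for 95.59 is 14%.
95.59 has an FTA preferential rate, but origin Casius is not Ulon; base rate stands.
Duty = €582,554.70 × 14% = €81,557.66.
Line 4 (97.53, Ulon, 3,246 kg, €224,980.26):
Base rate for 97.53 is 0.5%.
Origin Ulon qualifies under the Cororia–Ulon agreement and 97.53 is covered: preferential rate Free applies instead.
Duty = €224,980.26 × 0% = €0.00.
Total = €3,423.39 + €8,474.67 + €81,557.66 + €0.00 = €93,455.72.

€93,455.72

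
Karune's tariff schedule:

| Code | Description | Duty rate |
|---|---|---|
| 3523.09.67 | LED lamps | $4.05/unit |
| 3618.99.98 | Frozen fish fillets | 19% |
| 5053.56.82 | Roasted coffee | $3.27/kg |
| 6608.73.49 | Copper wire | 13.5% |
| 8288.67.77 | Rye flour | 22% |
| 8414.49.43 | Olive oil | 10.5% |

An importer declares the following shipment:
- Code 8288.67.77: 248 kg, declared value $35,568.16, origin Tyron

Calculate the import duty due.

$7,825.00

Line 1 (8288.67.77, Tyron, 248 kg, $35,568.16):
Base rate for 8288.67.77 is 22%.
Duty = $35,568.16 × 22% = $7,825.00.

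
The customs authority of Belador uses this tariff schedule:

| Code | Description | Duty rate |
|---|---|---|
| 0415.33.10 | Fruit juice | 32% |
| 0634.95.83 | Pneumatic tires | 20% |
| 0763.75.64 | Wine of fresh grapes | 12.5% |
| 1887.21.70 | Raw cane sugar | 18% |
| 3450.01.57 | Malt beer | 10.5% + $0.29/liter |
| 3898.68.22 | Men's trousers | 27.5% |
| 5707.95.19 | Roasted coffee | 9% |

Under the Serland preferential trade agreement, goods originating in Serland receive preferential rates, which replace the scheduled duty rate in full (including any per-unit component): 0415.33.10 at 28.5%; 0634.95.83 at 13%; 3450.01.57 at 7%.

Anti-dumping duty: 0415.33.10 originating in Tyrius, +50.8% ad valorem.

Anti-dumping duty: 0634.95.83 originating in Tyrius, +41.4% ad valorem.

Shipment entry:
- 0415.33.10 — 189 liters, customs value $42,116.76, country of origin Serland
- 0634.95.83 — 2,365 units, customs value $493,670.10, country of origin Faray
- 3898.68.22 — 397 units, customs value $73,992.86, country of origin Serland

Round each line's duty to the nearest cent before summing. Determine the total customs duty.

$131,085.34

Line 1 (0415.33.10, Serland, 189 liters, $42,116.76):
Base rate for 0415.33.10 is 32%.
Origin Serland qualifies under the Belador–Serland agreement and 0415.33.10 is covered: preferential rate 28.5% applies instead.
The additional-duty order on 0415.33.10 targets Tyrius, not Serland; it does not apply.
Duty = $42,116.76 × 28.5% = $12,003.28.
Line 2 (0634.95.83, Faray, 2,365 units, $493,670.10):
Base rate for 0634.95.83 is 20%.
0634.95.83 has an FTA preferential rate, but origin Faray is not Serland; base rate stands.
The additional-duty order on 0634.95.83 targets Tyrius, not Faray; it does not apply.
Duty = $493,670.10 × 20% = $98,734.02.
Line 3 (3898.68.22, Serland, 397 units, $73,992.86):
Base rate for 3898.68.22 is 27.5%.
Origin Serland is the FTA partner but 3898.68.22 is not on the preference list; base rate stands.
Duty = $73,992.86 × 27.5% = $20,348.04.
Total = $12,003.28 + $98,734.02 + $20,348.04 = $131,085.34.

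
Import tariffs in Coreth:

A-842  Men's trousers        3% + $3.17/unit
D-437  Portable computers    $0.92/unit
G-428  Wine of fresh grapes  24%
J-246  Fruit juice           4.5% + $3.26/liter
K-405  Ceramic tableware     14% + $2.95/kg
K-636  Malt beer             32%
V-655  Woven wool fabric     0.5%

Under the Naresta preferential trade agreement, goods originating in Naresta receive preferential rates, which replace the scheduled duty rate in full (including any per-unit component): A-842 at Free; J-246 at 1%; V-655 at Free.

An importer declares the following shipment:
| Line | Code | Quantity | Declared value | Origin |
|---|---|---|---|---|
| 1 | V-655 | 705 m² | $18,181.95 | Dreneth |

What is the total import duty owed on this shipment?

Line 1 (V-655, Dreneth, 705 m², $18,181.95):
Base rate for V-655 is 0.5%.
V-655 has an FTA preferential rate, but origin Dreneth is not Naresta; base rate stands.
Duty = $18,181.95 × 0.5% = $90.91.

$90.91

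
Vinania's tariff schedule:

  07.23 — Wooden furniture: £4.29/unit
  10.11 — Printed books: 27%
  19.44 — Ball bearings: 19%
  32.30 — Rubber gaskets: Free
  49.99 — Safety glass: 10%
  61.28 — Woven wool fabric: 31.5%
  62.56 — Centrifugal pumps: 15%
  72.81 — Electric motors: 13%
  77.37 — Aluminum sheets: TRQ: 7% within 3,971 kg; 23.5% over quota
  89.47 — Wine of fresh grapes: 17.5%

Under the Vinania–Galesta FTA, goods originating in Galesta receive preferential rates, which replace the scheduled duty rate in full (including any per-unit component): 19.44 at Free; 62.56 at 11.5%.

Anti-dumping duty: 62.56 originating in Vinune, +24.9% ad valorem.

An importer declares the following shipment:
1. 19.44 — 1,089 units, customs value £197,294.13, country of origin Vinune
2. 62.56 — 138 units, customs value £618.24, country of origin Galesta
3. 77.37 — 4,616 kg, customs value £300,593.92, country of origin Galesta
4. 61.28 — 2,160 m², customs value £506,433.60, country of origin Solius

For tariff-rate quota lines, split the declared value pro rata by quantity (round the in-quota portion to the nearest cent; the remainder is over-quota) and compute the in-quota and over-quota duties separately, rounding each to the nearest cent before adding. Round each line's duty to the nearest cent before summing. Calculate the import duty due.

£225,055.53

Line 1 (19.44, Vinune, 1,089 units, £197,294.13):
Base rate for 19.44 is 19%.
19.44 has an FTA preferential rate, but origin Vinune is not Galesta; base rate stands.
Duty = £197,294.13 × 19% = £37,485.88.
Line 2 (62.56, Galesta, 138 units, £618.24):
Base rate for 62.56 is 15%.
Origin Galesta qualifies under the Vinania–Galesta agreement and 62.56 is covered: preferential rate 11.5% applies instead.
The additional-duty order on 62.56 targets Vinune, not Galesta; it does not apply.
Duty = £618.24 × 11.5% = £71.10.
Line 3 (77.37, Galesta, 4,616 kg, £300,593.92):
Code 77.37 is under a tariff-rate quota (threshold 3,971 kg). In-quota: 3,971 kg at 7%; over-quota: 645 kg at 23.5%.
Pro-rata value split: in-quota = £300,593.92 × 3,971/4,616 = £258,591.52; over-quota = £300,593.92 − £258,591.52 = £42,002.40.
In-quota duty = £258,591.52 × 7% = £18,101.41. Over-quota duty = £42,002.40 × 23.5% = £9,870.56.
Line duty = £18,101.41 + £9,870.56 = £27,971.97.
Line 4 (61.28, Solius, 2,160 m², £506,433.60):
Base rate for 61.28 is 31.5%.
Duty = £506,433.60 × 31.5% = £159,526.58.
Total = £37,485.88 + £71.10 + £27,971.97 + £159,526.58 = £225,055.53.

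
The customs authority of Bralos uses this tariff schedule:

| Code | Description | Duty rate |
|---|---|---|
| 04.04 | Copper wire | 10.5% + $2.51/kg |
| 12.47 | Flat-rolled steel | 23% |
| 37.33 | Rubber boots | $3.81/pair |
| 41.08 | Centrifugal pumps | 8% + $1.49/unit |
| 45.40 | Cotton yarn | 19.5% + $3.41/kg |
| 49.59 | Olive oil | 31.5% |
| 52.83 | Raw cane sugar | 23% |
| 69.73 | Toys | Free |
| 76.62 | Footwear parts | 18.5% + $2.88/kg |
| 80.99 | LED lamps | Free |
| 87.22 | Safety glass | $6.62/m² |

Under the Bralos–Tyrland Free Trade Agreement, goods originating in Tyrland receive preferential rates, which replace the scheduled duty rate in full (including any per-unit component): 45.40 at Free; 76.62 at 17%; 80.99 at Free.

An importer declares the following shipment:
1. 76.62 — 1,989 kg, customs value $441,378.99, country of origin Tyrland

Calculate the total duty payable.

$75,034.43

Line 1 (76.62, Tyrland, 1,989 kg, $441,378.99):
Base rate for 76.62 is 18.5% + $2.88/kg.
Origin Tyrland qualifies under the Bralos–Tyrland agreement and 76.62 is covered: preferential rate 17% applies instead.
Duty = $441,378.99 × 17% = $75,034.43.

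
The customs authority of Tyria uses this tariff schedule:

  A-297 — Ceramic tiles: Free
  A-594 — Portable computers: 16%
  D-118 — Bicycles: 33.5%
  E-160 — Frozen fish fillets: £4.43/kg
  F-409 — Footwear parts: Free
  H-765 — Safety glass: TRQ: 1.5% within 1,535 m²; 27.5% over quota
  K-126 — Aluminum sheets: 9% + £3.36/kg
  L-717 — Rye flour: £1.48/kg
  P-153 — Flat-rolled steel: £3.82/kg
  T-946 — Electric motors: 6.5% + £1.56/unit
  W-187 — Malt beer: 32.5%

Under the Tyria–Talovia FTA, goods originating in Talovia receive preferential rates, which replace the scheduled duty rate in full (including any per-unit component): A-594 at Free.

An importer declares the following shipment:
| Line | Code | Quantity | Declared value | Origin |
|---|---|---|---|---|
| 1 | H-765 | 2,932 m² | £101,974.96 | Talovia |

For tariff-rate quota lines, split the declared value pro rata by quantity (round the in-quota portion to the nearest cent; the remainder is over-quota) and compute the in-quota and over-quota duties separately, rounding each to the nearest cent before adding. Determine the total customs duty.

Line 1 (H-765, Talovia, 2,932 m², £101,974.96):
Code H-765 is under a tariff-rate quota (threshold 1,535 m²). In-quota: 1,535 m² at 1.5%; over-quota: 1,397 m² at 27.5%.
Pro-rata value split: in-quota = £101,974.96 × 1,535/2,932 = £53,387.30; over-quota = £101,974.96 − £53,387.30 = £48,587.66.
In-quota duty = £53,387.30 × 1.5% = £800.81. Over-quota duty = £48,587.66 × 27.5% = £13,361.61.
Line duty = £800.81 + £13,361.61 = £14,162.42.

£14,162.42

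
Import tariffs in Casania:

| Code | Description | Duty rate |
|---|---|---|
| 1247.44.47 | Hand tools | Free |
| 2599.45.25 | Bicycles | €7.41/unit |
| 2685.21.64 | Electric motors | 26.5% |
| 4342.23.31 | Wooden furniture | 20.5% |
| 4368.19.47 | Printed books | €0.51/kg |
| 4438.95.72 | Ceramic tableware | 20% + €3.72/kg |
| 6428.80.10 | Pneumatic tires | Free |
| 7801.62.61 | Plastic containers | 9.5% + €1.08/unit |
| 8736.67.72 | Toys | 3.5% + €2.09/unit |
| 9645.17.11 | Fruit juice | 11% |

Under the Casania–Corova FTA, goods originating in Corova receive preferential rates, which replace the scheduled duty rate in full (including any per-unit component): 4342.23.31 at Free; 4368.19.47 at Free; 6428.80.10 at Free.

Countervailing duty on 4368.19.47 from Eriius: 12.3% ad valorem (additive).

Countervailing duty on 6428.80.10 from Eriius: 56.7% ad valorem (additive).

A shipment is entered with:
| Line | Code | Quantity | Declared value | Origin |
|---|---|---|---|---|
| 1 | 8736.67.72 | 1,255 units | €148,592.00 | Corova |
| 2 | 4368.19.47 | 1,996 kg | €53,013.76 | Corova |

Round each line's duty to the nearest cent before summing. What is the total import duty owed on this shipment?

€7,823.67

Line 1 (8736.67.72, Corova, 1,255 units, €148,592.00):
Base rate for 8736.67.72 is 3.5% + €2.09/unit.
Origin Corova is the FTA partner but 8736.67.72 is not on the preference list; base rate stands.
Duty = €148,592.00 × 3.5% + 1,255 × €2.09 = €7,823.67.
Line 2 (4368.19.47, Corova, 1,996 kg, €53,013.76):
Base rate for 4368.19.47 is €0.51/kg.
Origin Corova qualifies under the Casania–Corova agreement and 4368.19.47 is covered: preferential rate Free applies instead.
The additional-duty order on 4368.19.47 targets Eriius, not Corova; it does not apply.
Duty = €53,013.76 × 0% = €0.00.
Total = €7,823.67 + €0.00 = €7,823.67.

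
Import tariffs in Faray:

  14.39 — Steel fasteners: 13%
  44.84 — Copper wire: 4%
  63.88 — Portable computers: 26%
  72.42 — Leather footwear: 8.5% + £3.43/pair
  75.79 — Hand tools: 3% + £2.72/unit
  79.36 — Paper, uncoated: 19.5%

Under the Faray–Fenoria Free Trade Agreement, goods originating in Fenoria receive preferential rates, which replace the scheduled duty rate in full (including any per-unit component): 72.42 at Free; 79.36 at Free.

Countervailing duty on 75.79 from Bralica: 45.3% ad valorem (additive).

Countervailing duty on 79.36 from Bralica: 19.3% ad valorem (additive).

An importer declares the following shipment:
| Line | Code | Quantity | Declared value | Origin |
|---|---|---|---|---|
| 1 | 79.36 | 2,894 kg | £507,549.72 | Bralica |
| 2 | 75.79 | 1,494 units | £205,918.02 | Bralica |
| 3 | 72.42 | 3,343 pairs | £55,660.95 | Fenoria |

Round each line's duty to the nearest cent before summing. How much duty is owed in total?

£300,451.37

Line 1 (79.36, Bralica, 2,894 kg, £507,549.72):
Base rate for 79.36 is 19.5%.
79.36 has an FTA preferential rate, but origin Bralica is not Fenoria; base rate stands.
Additional duty on 79.36 from Bralica: +19.3%. Applied ad valorem rate: 19.5% + 19.3% = 38.8%.
Duty = £507,549.72 × 38.8% = £196,929.29.
Line 2 (75.79, Bralica, 1,494 units, £205,918.02):
Base rate for 75.79 is 3% + £2.72/unit.
Additional duty on 75.79 from Bralica: +45.3%. Applied ad valorem rate: 3% + 45.3% = 48.3%.
Duty = £205,918.02 × 48.3% + 1,494 × £2.72 = £103,522.08.
Line 3 (72.42, Fenoria, 3,343 pairs, £55,660.95):
Base rate for 72.42 is 8.5% + £3.43/pair.
Origin Fenoria qualifies under the Faray–Fenoria agreement and 72.42 is covered: preferential rate Free applies instead.
Duty = £55,660.95 × 0% = £0.00.
Total = £196,929.29 + £103,522.08 + £0.00 = £300,451.37.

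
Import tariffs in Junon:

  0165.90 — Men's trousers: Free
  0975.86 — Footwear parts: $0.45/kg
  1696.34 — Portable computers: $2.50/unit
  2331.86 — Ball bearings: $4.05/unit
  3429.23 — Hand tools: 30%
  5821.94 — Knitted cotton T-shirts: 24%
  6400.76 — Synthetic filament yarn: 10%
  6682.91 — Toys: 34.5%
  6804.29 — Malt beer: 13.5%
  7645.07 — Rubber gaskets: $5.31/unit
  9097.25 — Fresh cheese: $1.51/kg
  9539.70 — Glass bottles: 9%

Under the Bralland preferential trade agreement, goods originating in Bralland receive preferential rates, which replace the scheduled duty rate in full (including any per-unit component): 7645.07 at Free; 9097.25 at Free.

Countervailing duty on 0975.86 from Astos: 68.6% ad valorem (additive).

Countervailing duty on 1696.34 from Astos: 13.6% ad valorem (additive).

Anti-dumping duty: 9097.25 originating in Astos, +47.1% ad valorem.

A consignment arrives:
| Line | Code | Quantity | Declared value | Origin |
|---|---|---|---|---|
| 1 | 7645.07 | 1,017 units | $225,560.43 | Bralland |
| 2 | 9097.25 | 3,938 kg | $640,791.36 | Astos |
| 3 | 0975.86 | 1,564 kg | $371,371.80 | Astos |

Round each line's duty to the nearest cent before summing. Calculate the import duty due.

$563,223.96

Line 1 (7645.07, Bralland, 1,017 units, $225,560.43):
Base rate for 7645.07 is $5.31/unit.
Origin Bralland qualifies under the Junon–Bralland agreement and 7645.07 is covered: preferential rate Free applies instead.
Duty = $225,560.43 × 0% = $0.00.
Line 2 (9097.25, Astos, 3,938 kg, $640,791.36):
Base rate for 9097.25 is $1.51/kg.
9097.25 has an FTA preferential rate, but origin Astos is not Bralland; base rate stands.
Additional duty on 9097.25 from Astos: +47.1% ad valorem. Applied ad valorem rate = 47.1%.
Duty = $640,791.36 × 47.1% + 3,938 × $1.51 = $307,759.11.
Line 3 (0975.86, Astos, 1,564 kg, $371,371.80):
Base rate for 0975.86 is $0.45/kg.
Additional duty on 0975.86 from Astos: +68.6% ad valorem. Applied ad valorem rate = 68.6%.
Duty = $371,371.80 × 68.6% + 1,564 × $0.45 = $255,464.85.
Total = $0.00 + $307,759.11 + $255,464.85 = $563,223.96.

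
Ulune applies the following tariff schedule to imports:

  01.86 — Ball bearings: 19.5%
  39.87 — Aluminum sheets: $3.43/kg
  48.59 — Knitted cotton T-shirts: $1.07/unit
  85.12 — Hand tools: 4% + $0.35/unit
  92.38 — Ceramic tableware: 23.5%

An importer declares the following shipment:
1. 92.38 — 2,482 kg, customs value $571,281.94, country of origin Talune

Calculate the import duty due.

Line 1 (92.38, Talune, 2,482 kg, $571,281.94):
Base rate for 92.38 is 23.5%.
Duty = $571,281.94 × 23.5% = $134,251.26.

$134,251.26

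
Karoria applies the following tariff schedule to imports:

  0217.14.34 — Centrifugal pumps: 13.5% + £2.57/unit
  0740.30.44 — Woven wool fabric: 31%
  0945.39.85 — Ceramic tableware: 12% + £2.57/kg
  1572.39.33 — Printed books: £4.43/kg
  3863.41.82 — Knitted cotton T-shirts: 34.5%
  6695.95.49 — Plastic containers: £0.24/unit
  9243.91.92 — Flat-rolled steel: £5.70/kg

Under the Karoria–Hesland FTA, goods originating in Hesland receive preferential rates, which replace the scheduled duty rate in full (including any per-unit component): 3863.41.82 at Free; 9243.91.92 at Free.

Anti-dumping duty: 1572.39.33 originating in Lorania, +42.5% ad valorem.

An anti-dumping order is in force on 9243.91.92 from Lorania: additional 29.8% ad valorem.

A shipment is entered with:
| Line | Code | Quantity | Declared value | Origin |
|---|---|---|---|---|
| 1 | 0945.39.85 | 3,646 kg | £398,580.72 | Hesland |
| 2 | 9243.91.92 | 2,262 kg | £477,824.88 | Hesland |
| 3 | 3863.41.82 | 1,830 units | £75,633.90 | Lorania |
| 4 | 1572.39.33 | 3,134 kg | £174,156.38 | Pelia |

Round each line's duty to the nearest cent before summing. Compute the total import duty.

£97,177.23

Line 1 (0945.39.85, Hesland, 3,646 kg, £398,580.72):
Base rate for 0945.39.85 is 12% + £2.57/kg.
Origin Hesland is the FTA partner but 0945.39.85 is not on the preference list; base rate stands.
Duty = £398,580.72 × 12% + 3,646 × £2.57 = £57,199.91.
Line 2 (9243.91.92, Hesland, 2,262 kg, £477,824.88):
Base rate for 9243.91.92 is £5.70/kg.
Origin Hesland qualifies under the Karoria–Hesland agreement and 9243.91.92 is covered: preferential rate Free applies instead.
The additional-duty order on 9243.91.92 targets Lorania, not Hesland; it does not apply.
Duty = £477,824.88 × 0% = £0.00.
Line 3 (3863.41.82, Lorania, 1,830 units, £75,633.90):
Base rate for 3863.41.82 is 34.5%.
3863.41.82 has an FTA preferential rate, but origin Lorania is not Hesland; base rate stands.
Duty = £75,633.90 × 34.5% = £26,093.70.
Line 4 (1572.39.33, Pelia, 3,134 kg, £174,156.38):
Base rate for 1572.39.33 is £4.43/kg.
The additional-duty order on 1572.39.33 targets Lorania, not Pelia; it does not apply.
Duty = 3,134 × £4.43 = £13,883.62.
Total = £57,199.91 + £0.00 + £26,093.70 + £13,883.62 = £97,177.23.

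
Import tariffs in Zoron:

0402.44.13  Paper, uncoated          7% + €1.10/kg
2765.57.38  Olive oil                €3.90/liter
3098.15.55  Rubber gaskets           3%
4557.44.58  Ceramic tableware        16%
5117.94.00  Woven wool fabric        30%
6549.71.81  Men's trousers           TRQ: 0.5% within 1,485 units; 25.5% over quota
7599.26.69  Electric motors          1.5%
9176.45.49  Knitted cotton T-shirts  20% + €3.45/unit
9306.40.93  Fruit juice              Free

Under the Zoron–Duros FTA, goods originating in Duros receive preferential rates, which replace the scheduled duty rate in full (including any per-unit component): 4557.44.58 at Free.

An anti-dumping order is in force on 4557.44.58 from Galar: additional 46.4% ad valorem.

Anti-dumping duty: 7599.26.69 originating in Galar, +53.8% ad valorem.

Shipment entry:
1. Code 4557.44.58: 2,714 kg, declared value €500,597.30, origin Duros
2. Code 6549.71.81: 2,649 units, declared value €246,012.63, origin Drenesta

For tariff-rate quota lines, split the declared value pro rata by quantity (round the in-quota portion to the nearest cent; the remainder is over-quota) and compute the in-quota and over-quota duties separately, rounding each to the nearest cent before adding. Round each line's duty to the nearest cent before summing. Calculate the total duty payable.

Line 1 (4557.44.58, Duros, 2,714 kg, €500,597.30):
Base rate for 4557.44.58 is 16%.
Origin Duros qualifies under the Zoron–Duros agreement and 4557.44.58 is covered: preferential rate Free applies instead.
The additional-duty order on 4557.44.58 targets Galar, not Duros; it does not apply.
Duty = €500,597.30 × 0% = €0.00.
Line 2 (6549.71.81, Drenesta, 2,649 units, €246,012.63):
Code 6549.71.81 is under a tariff-rate quota (threshold 1,485 units). In-quota: 1,485 units at 0.5%; over-quota: 1,164 units at 25.5%.
Pro-rata value split: in-quota = €246,012.63 × 1,485/2,649 = €137,911.95; over-quota = €246,012.63 − €137,911.95 = €108,100.68.
In-quota duty = €137,911.95 × 0.5% = €689.56. Over-quota duty = €108,100.68 × 25.5% = €27,565.67.
Line duty = €689.56 + €27,565.67 = €28,255.23.
Total = €0.00 + €28,255.23 = €28,255.23.

€28,255.23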